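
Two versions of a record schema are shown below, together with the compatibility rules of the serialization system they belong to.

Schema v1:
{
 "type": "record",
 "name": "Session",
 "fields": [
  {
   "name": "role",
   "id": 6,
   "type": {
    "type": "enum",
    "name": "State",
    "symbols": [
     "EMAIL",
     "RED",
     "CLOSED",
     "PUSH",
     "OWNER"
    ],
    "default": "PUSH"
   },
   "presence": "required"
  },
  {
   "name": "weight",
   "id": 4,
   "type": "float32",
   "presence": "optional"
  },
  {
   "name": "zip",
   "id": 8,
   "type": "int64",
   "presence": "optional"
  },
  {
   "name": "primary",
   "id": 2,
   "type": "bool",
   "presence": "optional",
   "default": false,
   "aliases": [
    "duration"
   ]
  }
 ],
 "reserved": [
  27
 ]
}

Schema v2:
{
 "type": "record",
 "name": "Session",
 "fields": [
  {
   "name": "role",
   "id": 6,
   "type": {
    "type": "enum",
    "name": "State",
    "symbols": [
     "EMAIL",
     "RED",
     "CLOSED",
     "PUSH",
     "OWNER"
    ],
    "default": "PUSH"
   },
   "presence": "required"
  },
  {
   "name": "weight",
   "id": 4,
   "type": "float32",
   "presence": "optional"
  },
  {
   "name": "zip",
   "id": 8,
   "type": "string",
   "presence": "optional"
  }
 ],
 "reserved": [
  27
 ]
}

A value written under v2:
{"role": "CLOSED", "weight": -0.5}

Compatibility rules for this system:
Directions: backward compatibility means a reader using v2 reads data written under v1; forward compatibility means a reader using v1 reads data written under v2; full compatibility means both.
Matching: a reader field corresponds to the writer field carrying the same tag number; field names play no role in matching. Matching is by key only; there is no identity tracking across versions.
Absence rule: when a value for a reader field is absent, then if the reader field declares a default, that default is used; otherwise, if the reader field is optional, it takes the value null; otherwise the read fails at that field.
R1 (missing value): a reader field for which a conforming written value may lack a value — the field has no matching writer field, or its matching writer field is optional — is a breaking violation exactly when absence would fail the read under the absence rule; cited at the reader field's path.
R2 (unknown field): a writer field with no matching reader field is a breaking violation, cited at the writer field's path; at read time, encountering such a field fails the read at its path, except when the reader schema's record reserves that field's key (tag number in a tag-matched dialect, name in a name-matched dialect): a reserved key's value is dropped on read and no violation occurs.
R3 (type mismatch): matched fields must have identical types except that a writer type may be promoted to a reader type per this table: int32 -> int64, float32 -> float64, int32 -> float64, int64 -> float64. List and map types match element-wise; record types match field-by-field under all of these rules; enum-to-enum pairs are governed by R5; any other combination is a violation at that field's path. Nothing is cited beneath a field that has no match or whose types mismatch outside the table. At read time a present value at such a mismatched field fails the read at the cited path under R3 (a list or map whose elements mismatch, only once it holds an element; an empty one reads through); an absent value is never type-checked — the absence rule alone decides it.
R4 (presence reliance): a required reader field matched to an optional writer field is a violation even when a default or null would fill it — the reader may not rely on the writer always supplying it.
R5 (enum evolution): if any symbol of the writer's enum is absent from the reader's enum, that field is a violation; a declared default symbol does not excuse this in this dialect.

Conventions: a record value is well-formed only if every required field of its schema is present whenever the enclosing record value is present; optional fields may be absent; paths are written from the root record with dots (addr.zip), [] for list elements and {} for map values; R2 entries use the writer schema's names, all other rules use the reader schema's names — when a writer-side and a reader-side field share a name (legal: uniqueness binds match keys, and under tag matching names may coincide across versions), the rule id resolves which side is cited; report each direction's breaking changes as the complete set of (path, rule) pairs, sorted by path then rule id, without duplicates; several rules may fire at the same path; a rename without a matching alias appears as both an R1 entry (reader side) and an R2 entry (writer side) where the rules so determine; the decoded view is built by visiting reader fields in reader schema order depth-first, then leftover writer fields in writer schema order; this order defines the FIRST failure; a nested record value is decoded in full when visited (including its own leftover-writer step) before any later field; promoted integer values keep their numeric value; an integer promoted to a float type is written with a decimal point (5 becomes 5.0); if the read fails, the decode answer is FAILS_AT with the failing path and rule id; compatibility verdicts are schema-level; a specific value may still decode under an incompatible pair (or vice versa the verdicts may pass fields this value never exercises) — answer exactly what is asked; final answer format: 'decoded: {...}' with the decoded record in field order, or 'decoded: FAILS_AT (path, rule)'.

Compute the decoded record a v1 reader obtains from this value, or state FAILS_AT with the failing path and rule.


arrows below run writer -> reader for Session
decode (reader v1):
  role := "CLOSED"
  weight := -0.5
  zip := null (missing; optional => null)
  primary := false (missing; default applied)
  => decoded: {"role": "CLOSED", "weight": -0.5, "zip": null, "primary": false}
remaining Session differences; none change what is asked:
  removed field primary from record Session -> changes Session's schema-level verdicts only — the decode of this value is the same
  field zip in record Session: type int64 changed to string -> changes Session's schema-level verdicts only — the decode of this value is the same

decoded: {"role": "CLOSED", "weight": -0.5, "zip": null, "primary": false}


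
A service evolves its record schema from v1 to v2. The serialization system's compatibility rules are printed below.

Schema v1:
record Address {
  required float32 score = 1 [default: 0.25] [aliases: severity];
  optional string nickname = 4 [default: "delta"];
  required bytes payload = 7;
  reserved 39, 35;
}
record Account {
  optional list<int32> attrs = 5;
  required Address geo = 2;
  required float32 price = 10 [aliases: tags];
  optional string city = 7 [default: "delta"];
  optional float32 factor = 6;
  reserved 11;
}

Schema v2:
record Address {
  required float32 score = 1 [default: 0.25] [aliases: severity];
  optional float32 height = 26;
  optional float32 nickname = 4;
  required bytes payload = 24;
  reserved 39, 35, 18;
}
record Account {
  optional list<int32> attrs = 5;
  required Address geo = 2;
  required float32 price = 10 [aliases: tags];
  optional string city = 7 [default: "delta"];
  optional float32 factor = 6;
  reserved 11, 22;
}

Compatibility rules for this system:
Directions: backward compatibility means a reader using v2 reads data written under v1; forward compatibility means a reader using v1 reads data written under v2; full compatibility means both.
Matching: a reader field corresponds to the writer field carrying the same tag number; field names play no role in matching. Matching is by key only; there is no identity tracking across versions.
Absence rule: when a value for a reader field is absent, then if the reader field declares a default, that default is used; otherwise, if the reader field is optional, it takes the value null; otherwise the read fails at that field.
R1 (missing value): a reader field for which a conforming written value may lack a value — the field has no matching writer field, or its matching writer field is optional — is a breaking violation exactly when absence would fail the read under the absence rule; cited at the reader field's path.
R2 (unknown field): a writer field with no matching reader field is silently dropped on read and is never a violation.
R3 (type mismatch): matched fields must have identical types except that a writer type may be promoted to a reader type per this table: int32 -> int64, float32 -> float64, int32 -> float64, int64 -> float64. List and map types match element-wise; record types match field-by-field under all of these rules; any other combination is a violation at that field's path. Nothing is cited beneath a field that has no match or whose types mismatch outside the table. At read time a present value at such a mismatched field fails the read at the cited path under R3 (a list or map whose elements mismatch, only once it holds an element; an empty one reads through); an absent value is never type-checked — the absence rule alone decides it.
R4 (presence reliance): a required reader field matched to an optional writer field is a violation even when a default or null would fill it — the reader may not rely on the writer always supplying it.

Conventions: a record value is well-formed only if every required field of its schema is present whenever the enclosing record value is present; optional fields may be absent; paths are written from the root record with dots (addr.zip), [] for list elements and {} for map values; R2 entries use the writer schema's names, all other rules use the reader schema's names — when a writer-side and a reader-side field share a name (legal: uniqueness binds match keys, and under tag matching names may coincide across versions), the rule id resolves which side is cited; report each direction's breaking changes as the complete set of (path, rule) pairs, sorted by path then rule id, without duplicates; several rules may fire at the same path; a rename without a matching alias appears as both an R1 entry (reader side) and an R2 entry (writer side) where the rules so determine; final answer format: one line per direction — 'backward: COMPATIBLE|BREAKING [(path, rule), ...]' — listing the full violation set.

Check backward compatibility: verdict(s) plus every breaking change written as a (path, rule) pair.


backward: BREAKING [(geo.nickname, R3), (geo.payload, R1)]

arrows below run writer -> reader for Account
backward pass over Account, reader schema v2, writer schema v1:
  list<int32> -> list<int32>, writer optional: attrs aligns to attrs
  Address -> Address, writer required: geo aligns to geo
  float32 -> float32, writer required: price aligns to price
  string -> string, writer optional: city aligns to city
  float32 -> float32, writer optional: factor aligns to factor
  float32 -> float32, writer required: geo.score aligns to geo.score
  no writer field matches reader geo.height
  string -> float32, writer optional: geo.nickname aligns to geo.nickname
  no writer field matches reader geo.payload
  writer geo.payload: unknown to reader
  rule R3 violated at geo.nickname
  rule R1 violated at geo.payload
  => backward verdict for Account: BREAKING, 2 violation(s)
remaining Account differences; none change what is asked:
  added field height to record Address: optional float32, tag 26 (in v2 it sits immediately before nickname) -> no rule fires on it in Account's dialect; the asked verdict holds


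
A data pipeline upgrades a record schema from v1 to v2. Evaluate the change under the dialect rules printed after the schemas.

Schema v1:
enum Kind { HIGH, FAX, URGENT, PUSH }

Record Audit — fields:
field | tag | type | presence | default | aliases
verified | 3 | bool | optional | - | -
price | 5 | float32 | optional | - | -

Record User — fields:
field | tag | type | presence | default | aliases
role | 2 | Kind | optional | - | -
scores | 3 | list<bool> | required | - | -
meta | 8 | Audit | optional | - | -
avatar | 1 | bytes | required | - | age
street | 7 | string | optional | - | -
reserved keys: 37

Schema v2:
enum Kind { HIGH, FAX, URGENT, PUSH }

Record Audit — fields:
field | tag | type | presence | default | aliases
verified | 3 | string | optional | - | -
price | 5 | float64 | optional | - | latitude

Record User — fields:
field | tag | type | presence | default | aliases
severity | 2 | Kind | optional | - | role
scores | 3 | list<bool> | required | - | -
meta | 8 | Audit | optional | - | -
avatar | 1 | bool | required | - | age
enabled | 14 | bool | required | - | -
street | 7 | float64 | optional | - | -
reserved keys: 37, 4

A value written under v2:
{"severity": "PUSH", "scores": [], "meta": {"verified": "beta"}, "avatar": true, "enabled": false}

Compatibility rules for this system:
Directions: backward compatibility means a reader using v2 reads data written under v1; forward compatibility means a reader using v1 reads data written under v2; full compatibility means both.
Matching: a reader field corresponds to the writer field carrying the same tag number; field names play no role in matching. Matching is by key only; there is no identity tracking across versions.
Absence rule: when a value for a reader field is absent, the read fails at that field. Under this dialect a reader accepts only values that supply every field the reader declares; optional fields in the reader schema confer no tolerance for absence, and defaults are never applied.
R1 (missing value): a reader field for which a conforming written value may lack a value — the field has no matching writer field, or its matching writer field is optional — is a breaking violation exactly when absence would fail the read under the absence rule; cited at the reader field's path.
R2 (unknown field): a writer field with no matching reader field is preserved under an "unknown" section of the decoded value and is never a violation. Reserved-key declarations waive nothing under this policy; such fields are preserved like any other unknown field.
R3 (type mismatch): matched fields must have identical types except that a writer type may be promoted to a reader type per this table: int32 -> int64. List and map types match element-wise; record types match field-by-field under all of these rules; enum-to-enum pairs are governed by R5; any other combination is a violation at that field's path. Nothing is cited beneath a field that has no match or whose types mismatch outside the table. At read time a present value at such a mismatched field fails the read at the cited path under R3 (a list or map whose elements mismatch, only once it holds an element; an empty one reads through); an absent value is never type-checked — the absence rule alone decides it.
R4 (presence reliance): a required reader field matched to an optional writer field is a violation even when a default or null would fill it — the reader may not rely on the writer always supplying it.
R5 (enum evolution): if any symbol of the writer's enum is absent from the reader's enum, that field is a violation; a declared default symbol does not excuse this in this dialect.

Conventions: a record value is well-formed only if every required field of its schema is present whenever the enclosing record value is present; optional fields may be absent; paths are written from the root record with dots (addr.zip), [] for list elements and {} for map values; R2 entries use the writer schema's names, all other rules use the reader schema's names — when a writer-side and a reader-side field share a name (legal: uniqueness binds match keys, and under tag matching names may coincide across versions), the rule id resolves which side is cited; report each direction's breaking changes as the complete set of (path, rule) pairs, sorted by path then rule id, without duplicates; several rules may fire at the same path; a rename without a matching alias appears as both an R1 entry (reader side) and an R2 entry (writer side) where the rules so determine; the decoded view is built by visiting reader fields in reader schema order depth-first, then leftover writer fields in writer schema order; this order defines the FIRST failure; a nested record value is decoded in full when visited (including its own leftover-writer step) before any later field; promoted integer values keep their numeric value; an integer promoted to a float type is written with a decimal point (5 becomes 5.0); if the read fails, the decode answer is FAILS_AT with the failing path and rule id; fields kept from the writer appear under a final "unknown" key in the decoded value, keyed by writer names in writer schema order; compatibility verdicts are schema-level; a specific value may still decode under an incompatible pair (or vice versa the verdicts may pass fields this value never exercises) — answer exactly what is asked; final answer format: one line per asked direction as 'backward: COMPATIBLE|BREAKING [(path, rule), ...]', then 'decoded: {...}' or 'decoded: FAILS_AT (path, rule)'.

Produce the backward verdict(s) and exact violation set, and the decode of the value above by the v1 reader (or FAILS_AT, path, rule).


backward: BREAKING [(avatar, R3), (enabled, R1), (meta, R1), (meta.price, R1), (meta.price, R3), (meta.verified, R1), (meta.verified, R3), (severity, R1), (street, R1), (street, R3)]; decoded: FAILS_AT (meta.verified, R3)

in User below, arrows point writer -> reader
backward pass over User, reader schema v2, writer schema v1:
  severity <- role (Kind -> Kind, writer optional)
  scores <- scores (list<bool> -> list<bool>, writer required)
  meta <- meta (Audit -> Audit, writer optional)
  avatar <- avatar (bytes -> bool, writer required)
  enabled: no writer-side match
  street <- street (string -> float64, writer optional)
  meta.verified <- meta.verified (bool -> string, writer optional)
  meta.price <- meta.price (float32 -> float64, writer optional)
  violation R3 at avatar
  violation R1 at enabled
  violation R1 at meta
  violation R1 at meta.price
  violation R3 at meta.price
  violation R1 at meta.verified
  violation R3 at meta.verified
  violation R1 at severity
  violation R1 at street
  violation R3 at street
  => backward verdict for User: BREAKING, 10 violation(s)
decode (reader v1):
  role := "PUSH" (from writer severity)
  scores := []
  read fails at meta.verified under R3
  => FAILS_AT (meta.verified, R3)


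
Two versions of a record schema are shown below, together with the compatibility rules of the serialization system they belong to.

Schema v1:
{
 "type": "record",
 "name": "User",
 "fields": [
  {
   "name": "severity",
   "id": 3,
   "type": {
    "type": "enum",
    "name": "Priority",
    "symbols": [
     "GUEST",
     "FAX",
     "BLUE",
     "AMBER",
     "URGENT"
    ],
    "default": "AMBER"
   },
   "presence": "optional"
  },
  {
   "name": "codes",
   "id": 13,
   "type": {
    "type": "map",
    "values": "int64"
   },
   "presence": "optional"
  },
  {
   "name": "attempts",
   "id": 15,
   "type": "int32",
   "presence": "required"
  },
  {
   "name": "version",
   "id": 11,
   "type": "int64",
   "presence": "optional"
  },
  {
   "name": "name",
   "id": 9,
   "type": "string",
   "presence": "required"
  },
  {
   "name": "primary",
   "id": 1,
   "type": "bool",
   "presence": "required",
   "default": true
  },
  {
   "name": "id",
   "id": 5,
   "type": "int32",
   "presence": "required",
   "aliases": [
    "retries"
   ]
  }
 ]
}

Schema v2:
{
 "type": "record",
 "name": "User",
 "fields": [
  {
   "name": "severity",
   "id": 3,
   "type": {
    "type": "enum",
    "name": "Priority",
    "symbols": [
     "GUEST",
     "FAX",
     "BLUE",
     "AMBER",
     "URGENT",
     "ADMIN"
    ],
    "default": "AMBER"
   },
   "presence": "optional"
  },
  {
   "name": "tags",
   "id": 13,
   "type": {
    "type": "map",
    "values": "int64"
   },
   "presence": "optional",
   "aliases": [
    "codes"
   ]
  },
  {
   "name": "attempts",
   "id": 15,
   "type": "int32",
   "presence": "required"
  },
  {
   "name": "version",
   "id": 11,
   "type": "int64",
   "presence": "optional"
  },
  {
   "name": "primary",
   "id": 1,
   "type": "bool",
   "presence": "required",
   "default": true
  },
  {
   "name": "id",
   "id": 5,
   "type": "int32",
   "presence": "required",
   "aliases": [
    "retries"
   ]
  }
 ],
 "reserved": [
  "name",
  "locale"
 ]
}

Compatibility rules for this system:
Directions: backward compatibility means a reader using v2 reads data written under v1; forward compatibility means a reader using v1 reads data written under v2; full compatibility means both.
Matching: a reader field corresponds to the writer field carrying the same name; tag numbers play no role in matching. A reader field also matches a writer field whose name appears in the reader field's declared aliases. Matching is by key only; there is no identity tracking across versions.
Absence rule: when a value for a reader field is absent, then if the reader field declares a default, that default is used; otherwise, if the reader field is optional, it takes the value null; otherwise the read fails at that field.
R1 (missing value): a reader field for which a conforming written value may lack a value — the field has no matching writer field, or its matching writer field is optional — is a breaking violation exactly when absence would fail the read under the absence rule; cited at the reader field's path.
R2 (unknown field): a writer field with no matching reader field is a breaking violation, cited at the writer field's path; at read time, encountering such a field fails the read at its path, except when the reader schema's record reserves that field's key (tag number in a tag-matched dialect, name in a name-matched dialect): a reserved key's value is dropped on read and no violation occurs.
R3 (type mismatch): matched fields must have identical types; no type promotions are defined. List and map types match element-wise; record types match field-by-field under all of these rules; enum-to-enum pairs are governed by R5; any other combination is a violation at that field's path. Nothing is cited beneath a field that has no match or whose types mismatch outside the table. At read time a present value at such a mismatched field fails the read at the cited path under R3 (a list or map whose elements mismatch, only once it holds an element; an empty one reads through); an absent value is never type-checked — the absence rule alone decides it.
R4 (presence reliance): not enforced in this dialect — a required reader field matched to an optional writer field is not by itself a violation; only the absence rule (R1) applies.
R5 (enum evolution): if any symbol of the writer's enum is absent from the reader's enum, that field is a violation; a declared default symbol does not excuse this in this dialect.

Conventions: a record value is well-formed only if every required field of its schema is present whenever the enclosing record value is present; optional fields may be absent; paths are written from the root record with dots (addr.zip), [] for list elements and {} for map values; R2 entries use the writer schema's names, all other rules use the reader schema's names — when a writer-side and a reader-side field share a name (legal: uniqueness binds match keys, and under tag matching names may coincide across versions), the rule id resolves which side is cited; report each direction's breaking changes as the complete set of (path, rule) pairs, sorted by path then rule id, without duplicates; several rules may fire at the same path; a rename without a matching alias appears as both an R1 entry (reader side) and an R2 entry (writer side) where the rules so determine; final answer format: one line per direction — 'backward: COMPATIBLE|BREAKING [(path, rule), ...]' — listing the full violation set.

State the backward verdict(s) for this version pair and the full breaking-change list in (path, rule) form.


backward: COMPATIBLE []

in User below, arrows point writer -> reader
backward on User — v2 reading data written by v1:
  severity: paired with writer severity (Priority -> Priority; writer optional)
  tags: paired with writer codes (map<string, int64> -> map<string, int64>; writer optional)
  attempts: paired with writer attempts (int32 -> int32; writer required)
  version: paired with writer version (int64 -> int64; writer optional)
  primary: paired with writer primary (bool -> bool; writer required)
  id: paired with writer id (int32 -> int32; writer required)
  leftover writer field: name
  => backward verdict for User: COMPATIBLE, no violations
checking off the User differences that do not matter here:
  renamed field codes to tags in record User (alias codes declared on the renamed field) -> affects forward compatibility only, which is not asked
  enum Priority (field severity in record User): symbol ADMIN added -> affects forward compatibility only, which is not asked
  removed field name from record User (its key "name" joins the reserved list) -> affects forward compatibility only, which is not asked


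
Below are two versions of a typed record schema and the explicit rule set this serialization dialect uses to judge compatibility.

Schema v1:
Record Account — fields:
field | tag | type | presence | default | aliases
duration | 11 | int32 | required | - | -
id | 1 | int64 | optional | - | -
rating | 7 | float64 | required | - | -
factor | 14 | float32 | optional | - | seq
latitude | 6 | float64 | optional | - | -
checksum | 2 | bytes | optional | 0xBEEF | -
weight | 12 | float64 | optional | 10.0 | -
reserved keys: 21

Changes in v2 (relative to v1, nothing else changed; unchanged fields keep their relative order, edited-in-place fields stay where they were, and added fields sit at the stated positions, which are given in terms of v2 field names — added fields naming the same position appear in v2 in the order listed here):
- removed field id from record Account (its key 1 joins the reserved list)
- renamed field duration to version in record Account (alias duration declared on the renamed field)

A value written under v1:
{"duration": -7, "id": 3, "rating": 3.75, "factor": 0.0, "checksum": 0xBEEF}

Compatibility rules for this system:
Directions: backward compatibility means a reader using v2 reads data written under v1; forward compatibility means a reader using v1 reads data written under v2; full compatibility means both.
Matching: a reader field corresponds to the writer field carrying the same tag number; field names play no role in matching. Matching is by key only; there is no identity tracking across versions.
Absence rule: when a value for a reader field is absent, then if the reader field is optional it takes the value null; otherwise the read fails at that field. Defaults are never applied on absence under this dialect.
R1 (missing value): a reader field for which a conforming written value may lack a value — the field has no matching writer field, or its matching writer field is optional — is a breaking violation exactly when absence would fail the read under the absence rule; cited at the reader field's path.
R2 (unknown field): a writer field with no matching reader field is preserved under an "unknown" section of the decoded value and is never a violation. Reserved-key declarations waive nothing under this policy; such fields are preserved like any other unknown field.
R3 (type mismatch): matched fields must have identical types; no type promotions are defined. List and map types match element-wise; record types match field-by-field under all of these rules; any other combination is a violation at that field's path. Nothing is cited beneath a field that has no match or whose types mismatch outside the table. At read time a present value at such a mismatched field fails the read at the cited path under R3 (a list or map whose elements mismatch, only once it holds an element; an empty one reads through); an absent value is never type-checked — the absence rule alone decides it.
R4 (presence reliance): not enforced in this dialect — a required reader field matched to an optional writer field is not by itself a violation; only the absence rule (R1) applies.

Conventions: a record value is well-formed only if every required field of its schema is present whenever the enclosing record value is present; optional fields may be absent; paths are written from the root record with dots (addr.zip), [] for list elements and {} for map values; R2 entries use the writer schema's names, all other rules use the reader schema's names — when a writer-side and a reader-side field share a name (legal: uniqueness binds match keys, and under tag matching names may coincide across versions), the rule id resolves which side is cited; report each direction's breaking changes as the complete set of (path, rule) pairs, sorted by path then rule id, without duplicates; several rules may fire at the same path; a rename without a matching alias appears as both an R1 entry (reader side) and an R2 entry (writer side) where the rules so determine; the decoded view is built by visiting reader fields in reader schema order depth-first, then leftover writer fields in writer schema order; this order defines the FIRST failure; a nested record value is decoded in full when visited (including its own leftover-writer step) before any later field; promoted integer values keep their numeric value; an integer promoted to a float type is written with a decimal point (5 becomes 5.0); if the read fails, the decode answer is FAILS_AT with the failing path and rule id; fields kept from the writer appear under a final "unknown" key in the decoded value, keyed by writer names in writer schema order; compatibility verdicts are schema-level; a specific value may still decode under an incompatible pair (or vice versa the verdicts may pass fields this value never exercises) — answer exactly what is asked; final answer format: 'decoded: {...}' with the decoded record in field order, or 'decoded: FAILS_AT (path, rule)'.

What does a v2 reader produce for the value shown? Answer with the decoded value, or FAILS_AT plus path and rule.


in Account below, arrows point writer -> reader
decoding the Account value with the v2 reader:
  version := -7 (from writer duration)
  rating := 3.75
  factor := 0.0
  latitude := null (absent, optional -> null)
  checksum := 0xBEEF
  weight := null (absent, optional -> null)
  writer id: kept under "unknown"
  => decoded: {"version": -7, "rating": 3.75, "factor": 0.0, "latitude": null, "checksum": 0xBEEF, "weight": null, "unknown": {"id": 3}}

decoded: {"version": -7, "rating": 3.75, "factor": 0.0, "latitude": null, "checksum": 0xBEEF, "weight": null, "unknown": {"id": 3}}


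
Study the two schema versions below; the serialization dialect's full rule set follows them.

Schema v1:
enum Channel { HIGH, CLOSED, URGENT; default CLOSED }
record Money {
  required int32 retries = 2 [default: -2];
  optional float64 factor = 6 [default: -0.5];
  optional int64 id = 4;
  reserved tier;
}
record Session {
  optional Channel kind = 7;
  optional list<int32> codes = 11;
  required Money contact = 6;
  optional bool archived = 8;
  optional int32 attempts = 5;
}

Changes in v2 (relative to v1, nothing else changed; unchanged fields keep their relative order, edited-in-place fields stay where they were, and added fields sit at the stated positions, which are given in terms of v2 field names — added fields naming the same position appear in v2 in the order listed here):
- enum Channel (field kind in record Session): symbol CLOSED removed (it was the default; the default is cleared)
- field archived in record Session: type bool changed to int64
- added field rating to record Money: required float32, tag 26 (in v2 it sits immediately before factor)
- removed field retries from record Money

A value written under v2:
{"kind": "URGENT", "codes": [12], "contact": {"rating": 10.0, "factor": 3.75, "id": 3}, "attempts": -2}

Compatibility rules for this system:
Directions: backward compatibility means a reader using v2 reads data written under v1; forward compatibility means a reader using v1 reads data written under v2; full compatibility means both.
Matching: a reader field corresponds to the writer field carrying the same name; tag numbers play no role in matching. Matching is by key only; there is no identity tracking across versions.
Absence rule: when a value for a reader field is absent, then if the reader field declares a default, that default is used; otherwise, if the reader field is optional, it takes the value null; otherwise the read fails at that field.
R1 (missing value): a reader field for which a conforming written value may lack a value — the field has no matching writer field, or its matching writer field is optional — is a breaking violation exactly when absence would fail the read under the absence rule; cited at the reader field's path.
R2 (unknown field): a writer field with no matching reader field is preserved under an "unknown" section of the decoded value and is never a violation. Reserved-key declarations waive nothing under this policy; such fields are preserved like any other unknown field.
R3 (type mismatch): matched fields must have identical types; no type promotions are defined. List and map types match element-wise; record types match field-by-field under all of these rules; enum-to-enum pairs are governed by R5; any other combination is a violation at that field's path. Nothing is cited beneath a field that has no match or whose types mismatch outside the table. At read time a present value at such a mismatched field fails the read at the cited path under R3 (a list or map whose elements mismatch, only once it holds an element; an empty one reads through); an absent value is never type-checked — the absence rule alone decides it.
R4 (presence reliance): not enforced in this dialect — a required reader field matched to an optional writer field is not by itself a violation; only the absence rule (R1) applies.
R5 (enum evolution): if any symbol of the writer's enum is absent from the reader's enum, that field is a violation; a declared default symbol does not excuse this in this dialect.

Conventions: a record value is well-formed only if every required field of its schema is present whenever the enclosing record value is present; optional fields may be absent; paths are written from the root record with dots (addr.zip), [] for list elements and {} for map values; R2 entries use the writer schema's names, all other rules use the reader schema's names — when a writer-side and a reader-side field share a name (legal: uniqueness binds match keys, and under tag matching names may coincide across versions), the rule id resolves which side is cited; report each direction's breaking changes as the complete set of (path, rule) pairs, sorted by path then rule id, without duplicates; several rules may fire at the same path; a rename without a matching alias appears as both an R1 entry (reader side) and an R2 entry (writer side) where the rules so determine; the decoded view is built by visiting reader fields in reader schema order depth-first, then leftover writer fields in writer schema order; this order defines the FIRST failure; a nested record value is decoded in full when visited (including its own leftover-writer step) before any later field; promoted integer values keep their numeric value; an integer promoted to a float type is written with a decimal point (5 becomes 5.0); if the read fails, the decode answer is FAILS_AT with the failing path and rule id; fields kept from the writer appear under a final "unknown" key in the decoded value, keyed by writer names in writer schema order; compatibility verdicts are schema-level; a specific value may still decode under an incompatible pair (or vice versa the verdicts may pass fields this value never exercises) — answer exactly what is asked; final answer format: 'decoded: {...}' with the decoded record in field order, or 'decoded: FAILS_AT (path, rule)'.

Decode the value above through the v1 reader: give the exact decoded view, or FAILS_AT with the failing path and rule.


decoded: {"kind": "URGENT", "codes": [12], "contact": {"retries": -2, "factor": 3.75, "id": 3, "unknown": {"rating": 10.0}}, "archived": null, "attempts": -2}

in Session below, arrows point writer -> reader
decode (reader v1):
  kind := "URGENT"
  codes := [12]
  contact.retries := -2 (missing; default applied)
  contact.factor := 3.75
  contact.id := 3
  writer contact.rating: kept under "unknown"
  archived := null (missing; optional => null)
  attempts := -2
  => decoded: {"kind": "URGENT", "codes": [12], "contact": {"retries": -2, "factor": 3.75, "id": 3, "unknown": {"rating": 10.0}}, "archived": null, "attempts": -2}
remaining Session differences; none change what is asked:
  enum Channel (field kind in record Session): symbol CLOSED removed (it was the default; the default is cleared) -> shifts the Session verdicts, not this decode
  field archived in record Session: type bool changed to int64 -> shifts the Session verdicts, not this decode
  removed field retries from record Money -> inert under this dialect — no rule fires on Session and the result does not move


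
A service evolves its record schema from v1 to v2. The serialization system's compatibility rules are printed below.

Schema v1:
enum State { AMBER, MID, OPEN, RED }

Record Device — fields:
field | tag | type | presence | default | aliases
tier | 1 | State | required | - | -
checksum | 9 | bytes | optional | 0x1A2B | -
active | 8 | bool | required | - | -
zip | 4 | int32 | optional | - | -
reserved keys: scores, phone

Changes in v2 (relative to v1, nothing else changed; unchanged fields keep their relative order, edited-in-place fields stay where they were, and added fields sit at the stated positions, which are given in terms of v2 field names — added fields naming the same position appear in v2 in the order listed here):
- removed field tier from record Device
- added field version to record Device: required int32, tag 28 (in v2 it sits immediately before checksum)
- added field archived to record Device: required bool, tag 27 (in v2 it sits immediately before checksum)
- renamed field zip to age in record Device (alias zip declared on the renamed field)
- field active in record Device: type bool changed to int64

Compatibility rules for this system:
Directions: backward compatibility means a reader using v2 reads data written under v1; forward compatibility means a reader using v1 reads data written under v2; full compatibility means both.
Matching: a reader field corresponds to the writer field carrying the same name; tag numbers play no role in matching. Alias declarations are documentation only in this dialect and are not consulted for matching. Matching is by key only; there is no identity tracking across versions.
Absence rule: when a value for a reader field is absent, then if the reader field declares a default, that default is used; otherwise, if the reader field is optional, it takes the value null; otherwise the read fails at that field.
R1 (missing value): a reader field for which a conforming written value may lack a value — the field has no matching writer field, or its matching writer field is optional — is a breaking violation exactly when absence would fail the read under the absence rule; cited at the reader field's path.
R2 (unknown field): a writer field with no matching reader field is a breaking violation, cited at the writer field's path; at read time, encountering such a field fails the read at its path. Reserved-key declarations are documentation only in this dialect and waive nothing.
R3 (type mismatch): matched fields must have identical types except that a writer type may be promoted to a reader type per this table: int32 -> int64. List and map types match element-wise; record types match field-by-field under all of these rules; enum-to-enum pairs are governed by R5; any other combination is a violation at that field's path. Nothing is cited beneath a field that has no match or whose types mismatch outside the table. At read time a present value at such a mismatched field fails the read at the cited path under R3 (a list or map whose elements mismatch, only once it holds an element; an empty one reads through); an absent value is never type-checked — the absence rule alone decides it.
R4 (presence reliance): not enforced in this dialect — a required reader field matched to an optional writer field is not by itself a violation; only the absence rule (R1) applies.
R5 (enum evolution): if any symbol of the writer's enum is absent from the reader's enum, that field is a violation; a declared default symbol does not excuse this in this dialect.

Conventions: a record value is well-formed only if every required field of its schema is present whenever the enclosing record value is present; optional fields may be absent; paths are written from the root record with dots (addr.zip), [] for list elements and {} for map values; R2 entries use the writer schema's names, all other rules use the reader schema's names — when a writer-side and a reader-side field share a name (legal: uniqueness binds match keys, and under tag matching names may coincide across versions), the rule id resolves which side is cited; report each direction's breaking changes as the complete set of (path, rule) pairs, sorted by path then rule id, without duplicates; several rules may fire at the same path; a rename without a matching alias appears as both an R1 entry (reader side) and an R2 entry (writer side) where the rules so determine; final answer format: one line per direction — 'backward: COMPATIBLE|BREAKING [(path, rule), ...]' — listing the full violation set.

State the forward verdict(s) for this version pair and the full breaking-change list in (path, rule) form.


forward: BREAKING [(active, R3), (age, R2), (archived, R2), (tier, R1), (version, R2)]

in Device below, arrows point writer -> reader
checking forward for Device: reader v1 against writer v2:
  tier: no writer-side match
  bytes -> bytes, writer optional: checksum aligns to checksum
  int64 -> bool, writer required: active aligns to active
  zip: no writer-side match
  version (writer side), unknown to reader
  archived (writer side), unknown to reader
  age (writer side), unknown to reader
  R3 fires at active
  R2 fires at age
  R2 fires at archived
  R1 fires at tier
  R2 fires at version
  => forward verdict for Device: BREAKING, 5 violation(s)
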